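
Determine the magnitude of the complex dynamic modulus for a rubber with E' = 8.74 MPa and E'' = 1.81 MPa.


|E*| = sqrt(E'^2 + E''^2)
= sqrt(8.74^2 + 1.81^2)
= sqrt(76.3876 + 3.2761)
= 8.925 MPa

8.925 MPa


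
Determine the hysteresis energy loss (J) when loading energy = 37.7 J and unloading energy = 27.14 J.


Hysteresis loss = loading - unloading
= 37.7 - 27.14
= 10.56 J

10.56 J


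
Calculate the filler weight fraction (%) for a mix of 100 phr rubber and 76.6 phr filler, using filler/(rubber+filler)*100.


Filler % = filler / (rubber + filler) * 100
= 76.6 / (100 + 76.6) * 100
= 76.6 / 176.6 * 100
= 43.37%

43.37%


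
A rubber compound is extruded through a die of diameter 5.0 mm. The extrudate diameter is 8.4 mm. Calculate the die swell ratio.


Die swell ratio = D_extrudate / D_die
= 8.4 / 5.0
= 1.68

Die swell = 1.68


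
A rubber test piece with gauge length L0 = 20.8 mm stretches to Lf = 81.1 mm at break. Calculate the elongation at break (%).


Elongation = (Lf - L0) / L0 * 100
= (81.1 - 20.8) / 20.8 * 100
= 60.3 / 20.8 * 100
= 289.9%

289.9%


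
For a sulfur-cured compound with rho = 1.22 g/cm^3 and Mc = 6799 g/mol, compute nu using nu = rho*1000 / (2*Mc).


nu = rho * 1000 / (2 * Mc)
nu = 1.22 * 1000 / (2 * 6799)
nu = 1220.0 / 13598
nu = 0.0897 mol/L

0.0897 mol/L


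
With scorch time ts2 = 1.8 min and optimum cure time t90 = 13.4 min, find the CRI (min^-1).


CRI = 100 / (t90 - ts2)
= 100 / (13.4 - 1.8)
= 100 / 11.6
= 8.62 min^-1

8.62 min^-1


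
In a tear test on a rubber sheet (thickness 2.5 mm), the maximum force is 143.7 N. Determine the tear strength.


Tear strength = force / thickness
= 143.7 / 2.5
= 57.48 N/mm

57.48 N/mm


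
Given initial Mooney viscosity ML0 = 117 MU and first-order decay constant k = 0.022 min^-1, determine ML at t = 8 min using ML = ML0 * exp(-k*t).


ML = ML0 * exp(-k * t)
ML = 117 * exp(-0.022 * 8)
ML = 117 * 0.8386
ML = 98.12 MU

98.12 MU


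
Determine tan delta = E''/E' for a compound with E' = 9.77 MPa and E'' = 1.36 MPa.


tan delta = E'' / E'
= 1.36 / 9.77
= 0.1392

tan delta = 0.1392


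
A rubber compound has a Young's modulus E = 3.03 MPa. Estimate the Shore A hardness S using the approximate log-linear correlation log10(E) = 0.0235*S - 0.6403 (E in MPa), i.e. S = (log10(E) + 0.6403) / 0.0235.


log10(E) = 0.0235*S - 0.6403  =>  S = (log10(E) + 0.6403) / 0.0235
log10(3.03) = 0.481443
S = (0.481443 + 0.6403) / 0.0235 = 1.121743 / 0.0235
S = 47.7

Shore A = 47.7


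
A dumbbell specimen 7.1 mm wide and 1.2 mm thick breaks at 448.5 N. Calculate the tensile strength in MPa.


Area = width * thickness = 7.1 * 1.2 = 8.52 mm^2
TS = force / area = 448.5 / 8.52 = 52.64 MPa

52.64 MPa


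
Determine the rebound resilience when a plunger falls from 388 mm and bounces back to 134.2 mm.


Resilience = h_rebound / h_drop * 100
= 134.2 / 388 * 100
= 34.6%

34.6%


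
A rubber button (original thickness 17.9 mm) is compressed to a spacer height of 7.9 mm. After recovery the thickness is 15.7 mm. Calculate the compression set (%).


CS = (t0 - recovered) / (t0 - ts) * 100
= (17.9 - 15.7) / (17.9 - 7.9) * 100
= 2.2 / 10.0 * 100
= 22.0%

22.0%


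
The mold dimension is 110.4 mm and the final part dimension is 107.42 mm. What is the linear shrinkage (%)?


Shrinkage = (mold - part) / mold * 100
= (110.4 - 107.42) / 110.4 * 100
= 2.98 / 110.4 * 100
= 2.7%

2.7%


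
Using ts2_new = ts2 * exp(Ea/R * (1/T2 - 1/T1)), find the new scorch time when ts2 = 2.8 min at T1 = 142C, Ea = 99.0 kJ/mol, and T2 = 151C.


Convert temperatures: T1 = 142 + 273.15 = 415.15 K, T2 = 151 + 273.15 = 424.15 K
ts2_new = 2.8 * exp(99000 / 8.314 * (1/424.15 - 1/415.15))
1/T2 - 1/T1 = -5.1111e-05
ts2_new = 1.52 min

1.52 min


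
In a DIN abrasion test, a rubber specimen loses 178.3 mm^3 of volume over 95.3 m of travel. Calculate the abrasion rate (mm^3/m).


Rate = volume_loss / distance
= 178.3 / 95.3
= 1.871 mm^3/m

1.871 mm^3/m


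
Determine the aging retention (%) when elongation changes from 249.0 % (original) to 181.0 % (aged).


Retention = aged / original * 100
= 181.0 / 249.0 * 100
= 72.7%

72.7%


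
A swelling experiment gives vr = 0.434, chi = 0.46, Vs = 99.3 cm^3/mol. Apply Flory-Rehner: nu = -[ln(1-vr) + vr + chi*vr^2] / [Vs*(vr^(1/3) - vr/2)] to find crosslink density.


ln(1 - vr) = ln(1 - 0.434) = -0.5692
Numerator = -((-0.5692) + 0.434 + 0.46 * 0.434^2) = 0.0485
Denominator = 99.3 * (0.434^(1/3) - 0.434/2) = 53.6337
nu = 0.0485 / 53.6337 = 9.0461e-04 mol/cm^3

9.0461e-04 mol/cm^3


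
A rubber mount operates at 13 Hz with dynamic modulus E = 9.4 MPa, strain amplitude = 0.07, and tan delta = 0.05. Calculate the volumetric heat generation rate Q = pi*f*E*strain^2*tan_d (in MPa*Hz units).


Q = pi * f * E * strain^2 * tan_d
= pi * 13 * 9.4 * 0.07^2 * 0.05
= pi * 13 * 9.4 * 0.0049 * 0.05
= 0.0941

Q = 0.0941


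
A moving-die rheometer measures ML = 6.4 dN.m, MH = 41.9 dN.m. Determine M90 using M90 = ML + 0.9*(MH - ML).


M90 = ML + 0.9 * (MH - ML)
M90 = 6.4 + 0.9 * (41.9 - 6.4)
M90 = 6.4 + 0.9 * 35.5
M90 = 38.35 dN.m

38.35 dN.m


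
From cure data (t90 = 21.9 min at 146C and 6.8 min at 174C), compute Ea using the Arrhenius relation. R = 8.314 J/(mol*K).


T1 = 419.15 K, T2 = 447.15 K
1/T1 - 1/T2 = 1.4939e-04
ln(t1/t2) = ln(21.9/6.8) = 1.1696
Ea = 8.314 * 1.1696 / 1.4939e-04 = 65087.6656 J/mol
Ea = 65.09 kJ/mol

65.09 kJ/mol


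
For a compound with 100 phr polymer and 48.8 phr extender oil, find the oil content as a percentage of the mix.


Oil % = oil / (100 + oil) * 100
= 48.8 / (100 + 48.8) * 100
= 48.8 / 148.8 * 100
= 32.8%

32.8%


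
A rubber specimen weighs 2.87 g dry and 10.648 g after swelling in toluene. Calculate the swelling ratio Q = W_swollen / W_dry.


Q = W_swollen / W_dry
Q = 10.648 / 2.87
Q = 3.71

Q = 3.71


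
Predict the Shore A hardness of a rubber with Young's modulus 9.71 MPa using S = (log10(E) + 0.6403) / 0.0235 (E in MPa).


log10(E) = 0.0235*S - 0.6403  =>  S = (log10(E) + 0.6403) / 0.0235
log10(9.71) = 0.987219
S = (0.987219 + 0.6403) / 0.0235 = 1.627519 / 0.0235
S = 69.3

Shore A = 69.3


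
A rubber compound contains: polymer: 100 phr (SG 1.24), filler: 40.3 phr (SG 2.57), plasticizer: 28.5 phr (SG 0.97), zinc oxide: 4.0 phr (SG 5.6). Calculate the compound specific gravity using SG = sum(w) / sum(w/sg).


Sum of weights = 172.8
Volume contributions:
  polymer: 100/1.24 = 80.6452
  filler: 40.3/2.57 = 15.6809
  plasticizer: 28.5/0.97 = 29.3814
  zinc oxide: 4.0/5.6 = 0.7143
Sum of volumes = 126.4218
SG = 172.8 / 126.4218 = 1.367

SG = 1.367


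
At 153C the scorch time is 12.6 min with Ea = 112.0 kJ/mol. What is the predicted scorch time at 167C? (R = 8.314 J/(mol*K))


Convert temperatures: T1 = 153 + 273.15 = 426.15 K, T2 = 167 + 273.15 = 440.15 K
ts2_new = 12.6 * exp(112000 / 8.314 * (1/440.15 - 1/426.15))
1/T2 - 1/T1 = -7.4639e-05
ts2_new = 4.61 min

4.61 min


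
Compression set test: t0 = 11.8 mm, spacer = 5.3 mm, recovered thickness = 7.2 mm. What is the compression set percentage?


CS = (t0 - recovered) / (t0 - ts) * 100
= (11.8 - 7.2) / (11.8 - 5.3) * 100
= 4.6 / 6.5 * 100
= 70.8%

70.8%


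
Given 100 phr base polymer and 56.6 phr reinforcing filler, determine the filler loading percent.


Filler % = filler / (rubber + filler) * 100
= 56.6 / (100 + 56.6) * 100
= 56.6 / 156.6 * 100
= 36.14%

36.14%


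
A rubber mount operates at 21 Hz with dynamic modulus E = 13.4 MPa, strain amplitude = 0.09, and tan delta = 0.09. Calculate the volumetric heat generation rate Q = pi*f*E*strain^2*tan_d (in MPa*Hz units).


Q = pi * f * E * strain^2 * tan_d
= pi * 21 * 13.4 * 0.09^2 * 0.09
= pi * 21 * 13.4 * 0.0081 * 0.09
= 0.6445

Q = 0.6445


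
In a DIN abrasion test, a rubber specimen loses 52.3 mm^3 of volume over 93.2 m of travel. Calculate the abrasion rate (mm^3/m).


Rate = volume_loss / distance
= 52.3 / 93.2
= 0.561 mm^3/m

0.561 mm^3/m


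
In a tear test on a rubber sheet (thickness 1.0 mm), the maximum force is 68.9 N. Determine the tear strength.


Tear strength = force / thickness
= 68.9 / 1.0
= 68.9 N/mm

68.9 N/mm


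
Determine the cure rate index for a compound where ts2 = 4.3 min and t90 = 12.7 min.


CRI = 100 / (t90 - ts2)
= 100 / (12.7 - 4.3)
= 100 / 8.4
= 11.9 min^-1

11.9 min^-1


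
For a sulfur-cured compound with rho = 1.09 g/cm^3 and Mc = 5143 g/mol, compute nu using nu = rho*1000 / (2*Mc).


nu = rho * 1000 / (2 * Mc)
nu = 1.09 * 1000 / (2 * 5143)
nu = 1090.0 / 10286
nu = 0.1060 mol/L

0.1060 mol/L


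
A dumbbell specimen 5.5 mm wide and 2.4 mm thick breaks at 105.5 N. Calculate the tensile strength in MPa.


Area = width * thickness = 5.5 * 2.4 = 13.2 mm^2
TS = force / area = 105.5 / 13.2 = 7.99 MPa

7.99 MPa


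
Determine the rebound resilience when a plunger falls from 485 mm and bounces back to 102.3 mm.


Resilience = h_rebound / h_drop * 100
= 102.3 / 485 * 100
= 21.1%

21.1%


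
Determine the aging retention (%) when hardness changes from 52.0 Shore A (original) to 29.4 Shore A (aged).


Retention = aged / original * 100
= 29.4 / 52.0 * 100
= 56.5%

56.5%


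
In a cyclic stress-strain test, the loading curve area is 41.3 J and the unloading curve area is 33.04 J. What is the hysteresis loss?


Hysteresis loss = loading - unloading
= 41.3 - 33.04
= 8.26 J

8.26 J


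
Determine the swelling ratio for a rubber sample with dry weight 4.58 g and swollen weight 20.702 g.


Q = W_swollen / W_dry
Q = 20.702 / 4.58
Q = 4.52

Q = 4.52


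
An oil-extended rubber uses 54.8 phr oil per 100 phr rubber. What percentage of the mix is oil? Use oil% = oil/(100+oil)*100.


Oil % = oil / (100 + oil) * 100
= 54.8 / (100 + 54.8) * 100
= 54.8 / 154.8 * 100
= 35.4%

35.4%


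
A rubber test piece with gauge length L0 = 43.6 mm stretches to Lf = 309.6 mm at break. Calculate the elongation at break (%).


Elongation = (Lf - L0) / L0 * 100
= (309.6 - 43.6) / 43.6 * 100
= 266.0 / 43.6 * 100
= 610.1%

610.1%


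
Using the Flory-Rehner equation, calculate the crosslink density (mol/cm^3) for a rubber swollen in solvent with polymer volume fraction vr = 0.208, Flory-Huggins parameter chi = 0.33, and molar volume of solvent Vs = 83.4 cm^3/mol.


ln(1 - vr) = ln(1 - 0.208) = -0.2332
Numerator = -((-0.2332) + 0.208 + 0.33 * 0.208^2) = 0.0109
Denominator = 83.4 * (0.208^(1/3) - 0.208/2) = 40.7408
nu = 0.0109 / 40.7408 = 2.6796e-04 mol/cm^3

2.6796e-04 mol/cm^3


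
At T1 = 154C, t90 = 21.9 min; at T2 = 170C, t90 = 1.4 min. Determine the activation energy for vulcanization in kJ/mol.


T1 = 427.15 K, T2 = 443.15 K
1/T1 - 1/T2 = 8.4526e-05
ln(t1/t2) = ln(21.9/1.4) = 2.7500
Ea = 8.314 * 2.7500 / 8.4526e-05 = 270493.0867 J/mol
Ea = 270.49 kJ/mol

270.49 kJ/mol


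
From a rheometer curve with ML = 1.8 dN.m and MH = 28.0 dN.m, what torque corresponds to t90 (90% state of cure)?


M90 = ML + 0.9 * (MH - ML)
M90 = 1.8 + 0.9 * (28.0 - 1.8)
M90 = 1.8 + 0.9 * 26.2
M90 = 25.38 dN.m

25.38 dN.m


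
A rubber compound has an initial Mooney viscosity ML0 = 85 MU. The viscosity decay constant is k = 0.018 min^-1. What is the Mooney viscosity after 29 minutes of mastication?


ML = ML0 * exp(-k * t)
ML = 85 * exp(-0.018 * 29)
ML = 85 * 0.5933
ML = 50.43 MU

50.43 MU


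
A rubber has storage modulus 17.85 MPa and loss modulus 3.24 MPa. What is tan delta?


tan delta = E'' / E'
= 3.24 / 17.85
= 0.1815

tan delta = 0.1815


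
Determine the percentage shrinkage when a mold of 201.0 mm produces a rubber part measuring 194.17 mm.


Shrinkage = (mold - part) / mold * 100
= (201.0 - 194.17) / 201.0 * 100
= 6.83 / 201.0 * 100
= 3.4%

3.4%


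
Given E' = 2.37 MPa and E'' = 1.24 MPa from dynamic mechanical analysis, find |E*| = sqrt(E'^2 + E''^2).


|E*| = sqrt(E'^2 + E''^2)
= sqrt(2.37^2 + 1.24^2)
= sqrt(5.6169 + 1.5376)
= 2.675 MPa

2.675 MPa


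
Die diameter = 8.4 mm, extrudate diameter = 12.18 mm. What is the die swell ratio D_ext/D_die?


Die swell ratio = D_extrudate / D_die
= 12.18 / 8.4
= 1.45

Die swell = 1.45


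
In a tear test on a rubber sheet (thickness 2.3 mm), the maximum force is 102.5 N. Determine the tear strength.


Tear strength = force / thickness
= 102.5 / 2.3
= 44.57 N/mm

44.57 N/mm


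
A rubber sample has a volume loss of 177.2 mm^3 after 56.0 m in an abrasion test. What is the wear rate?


Rate = volume_loss / distance
= 177.2 / 56.0
= 3.164 mm^3/m

3.164 mm^3/m


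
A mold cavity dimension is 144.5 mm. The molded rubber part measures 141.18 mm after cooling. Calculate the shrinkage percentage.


Shrinkage = (mold - part) / mold * 100
= (144.5 - 141.18) / 144.5 * 100
= 3.32 / 144.5 * 100
= 2.3%

2.3%


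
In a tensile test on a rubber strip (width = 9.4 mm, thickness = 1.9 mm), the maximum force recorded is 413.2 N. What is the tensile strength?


Area = width * thickness = 9.4 * 1.9 = 17.86 mm^2
TS = force / area = 413.2 / 17.86 = 23.14 MPa

23.14 MPa


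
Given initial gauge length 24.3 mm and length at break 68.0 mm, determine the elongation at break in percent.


Elongation = (Lf - L0) / L0 * 100
= (68.0 - 24.3) / 24.3 * 100
= 43.7 / 24.3 * 100
= 179.8%

179.8%


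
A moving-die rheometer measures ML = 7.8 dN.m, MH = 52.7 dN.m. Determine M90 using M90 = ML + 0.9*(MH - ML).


M90 = ML + 0.9 * (MH - ML)
M90 = 7.8 + 0.9 * (52.7 - 7.8)
M90 = 7.8 + 0.9 * 44.9
M90 = 48.21 dN.m

48.21 dN.m


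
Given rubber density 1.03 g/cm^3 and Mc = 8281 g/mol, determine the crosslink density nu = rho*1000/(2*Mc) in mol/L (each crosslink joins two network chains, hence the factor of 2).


nu = rho * 1000 / (2 * Mc)
nu = 1.03 * 1000 / (2 * 8281)
nu = 1030.0 / 16562
nu = 0.0622 mol/L

0.0622 mol/L


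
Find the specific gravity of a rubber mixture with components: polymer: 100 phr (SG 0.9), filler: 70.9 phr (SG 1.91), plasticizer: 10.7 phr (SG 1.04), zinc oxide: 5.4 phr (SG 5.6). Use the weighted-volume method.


Sum of weights = 187.0
Volume contributions:
  polymer: 100/0.9 = 111.1111
  filler: 70.9/1.91 = 37.1204
  plasticizer: 10.7/1.04 = 10.2885
  zinc oxide: 5.4/5.6 = 0.9643
Sum of volumes = 159.4843
SG = 187.0 / 159.4843 = 1.173

SG = 1.173


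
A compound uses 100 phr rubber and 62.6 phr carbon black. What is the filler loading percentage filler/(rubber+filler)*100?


Filler % = filler / (rubber + filler) * 100
= 62.6 / (100 + 62.6) * 100
= 62.6 / 162.6 * 100
= 38.5%

38.5%


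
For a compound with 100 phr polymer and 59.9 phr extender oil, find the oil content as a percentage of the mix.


Oil % = oil / (100 + oil) * 100
= 59.9 / (100 + 59.9) * 100
= 59.9 / 159.9 * 100
= 37.46%

37.46%


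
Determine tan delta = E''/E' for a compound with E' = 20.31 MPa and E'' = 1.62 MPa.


tan delta = E'' / E'
= 1.62 / 20.31
= 0.0798

tan delta = 0.0798


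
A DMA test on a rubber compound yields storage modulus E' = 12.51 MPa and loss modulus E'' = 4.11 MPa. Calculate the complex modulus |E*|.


|E*| = sqrt(E'^2 + E''^2)
= sqrt(12.51^2 + 4.11^2)
= sqrt(156.5001 + 16.8921)
= 13.168 MPa

13.168 MPa


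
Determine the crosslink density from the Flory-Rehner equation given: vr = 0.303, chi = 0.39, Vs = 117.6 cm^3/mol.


ln(1 - vr) = ln(1 - 0.303) = -0.3610
Numerator = -((-0.3610) + 0.303 + 0.39 * 0.303^2) = 0.0222
Denominator = 117.6 * (0.303^(1/3) - 0.303/2) = 61.1705
nu = 0.0222 / 61.1705 = 3.6234e-04 mol/cm^3

3.6234e-04 mol/cm^3


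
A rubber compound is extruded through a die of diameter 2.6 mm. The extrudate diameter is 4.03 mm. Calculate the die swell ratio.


Die swell ratio = D_extrudate / D_die
= 4.03 / 2.6
= 1.55

Die swell = 1.55


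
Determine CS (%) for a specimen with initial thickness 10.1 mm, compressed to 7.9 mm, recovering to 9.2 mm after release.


CS = (t0 - recovered) / (t0 - ts) * 100
= (10.1 - 9.2) / (10.1 - 7.9) * 100
= 0.9 / 2.2 * 100
= 40.9%

40.9%


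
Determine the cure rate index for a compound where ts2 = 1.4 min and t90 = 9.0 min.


CRI = 100 / (t90 - ts2)
= 100 / (9.0 - 1.4)
= 100 / 7.6
= 13.16 min^-1

13.16 min^-1


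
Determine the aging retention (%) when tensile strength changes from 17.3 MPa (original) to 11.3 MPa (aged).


Retention = aged / original * 100
= 11.3 / 17.3 * 100
= 65.3%

65.3%


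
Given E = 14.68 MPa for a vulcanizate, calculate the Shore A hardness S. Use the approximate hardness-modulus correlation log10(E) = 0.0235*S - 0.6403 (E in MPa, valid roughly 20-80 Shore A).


log10(E) = 0.0235*S - 0.6403  =>  S = (log10(E) + 0.6403) / 0.0235
log10(14.68) = 1.166726
S = (1.166726 + 0.6403) / 0.0235 = 1.807026 / 0.0235
S = 76.9

Shore A = 76.9


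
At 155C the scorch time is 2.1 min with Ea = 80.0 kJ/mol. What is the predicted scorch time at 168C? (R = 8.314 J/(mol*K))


Convert temperatures: T1 = 155 + 273.15 = 428.15 K, T2 = 168 + 273.15 = 441.15 K
ts2_new = 2.1 * exp(80000 / 8.314 * (1/441.15 - 1/428.15))
1/T2 - 1/T1 = -6.8827e-05
ts2_new = 1.08 min

1.08 min


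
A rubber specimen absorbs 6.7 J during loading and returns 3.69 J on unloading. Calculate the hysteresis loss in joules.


Hysteresis loss = loading - unloading
= 6.7 - 3.69
= 3.01 J

3.01 J


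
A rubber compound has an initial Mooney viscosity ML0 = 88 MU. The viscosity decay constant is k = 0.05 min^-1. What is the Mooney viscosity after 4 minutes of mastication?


ML = ML0 * exp(-k * t)
ML = 88 * exp(-0.05 * 4)
ML = 88 * 0.8187
ML = 72.05 MU

72.05 MU


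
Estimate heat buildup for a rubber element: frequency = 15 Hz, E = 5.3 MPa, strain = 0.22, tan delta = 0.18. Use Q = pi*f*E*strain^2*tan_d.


Q = pi * f * E * strain^2 * tan_d
= pi * 15 * 5.3 * 0.22^2 * 0.18
= pi * 15 * 5.3 * 0.0484 * 0.18
= 2.1759

Q = 2.1759


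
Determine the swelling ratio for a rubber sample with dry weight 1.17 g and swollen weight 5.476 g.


Q = W_swollen / W_dry
Q = 5.476 / 1.17
Q = 4.68

Q = 4.68


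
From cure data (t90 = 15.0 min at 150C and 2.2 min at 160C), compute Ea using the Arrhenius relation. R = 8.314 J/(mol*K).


T1 = 423.15 K, T2 = 433.15 K
1/T1 - 1/T2 = 5.4559e-05
ln(t1/t2) = ln(15.0/2.2) = 1.9196
Ea = 8.314 * 1.9196 / 5.4559e-05 = 292517.4681 J/mol
Ea = 292.52 kJ/mol

292.52 kJ/mol


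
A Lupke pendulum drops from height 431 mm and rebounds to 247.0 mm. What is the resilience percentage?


Resilience = h_rebound / h_drop * 100
= 247.0 / 431 * 100
= 57.3%

57.3%


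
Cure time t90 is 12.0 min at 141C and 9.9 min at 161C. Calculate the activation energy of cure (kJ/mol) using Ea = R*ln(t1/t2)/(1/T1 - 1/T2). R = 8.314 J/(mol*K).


T1 = 414.15 K, T2 = 434.15 K
1/T1 - 1/T2 = 1.1123e-04
ln(t1/t2) = ln(12.0/9.9) = 0.1924
Ea = 8.314 * 0.1924 / 1.1123e-04 = 14378.6831 J/mol
Ea = 14.38 kJ/mol

14.38 kJ/mol


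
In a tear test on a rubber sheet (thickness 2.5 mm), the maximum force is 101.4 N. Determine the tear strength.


Tear strength = force / thickness
= 101.4 / 2.5
= 40.56 N/mm

40.56 N/mm


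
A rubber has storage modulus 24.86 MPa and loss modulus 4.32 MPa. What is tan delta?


tan delta = E'' / E'
= 4.32 / 24.86
= 0.1738

tan delta = 0.1738


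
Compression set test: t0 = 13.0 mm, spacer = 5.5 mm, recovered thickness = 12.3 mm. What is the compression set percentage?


CS = (t0 - recovered) / (t0 - ts) * 100
= (13.0 - 12.3) / (13.0 - 5.5) * 100
= 0.7 / 7.5 * 100
= 9.3%

9.3%


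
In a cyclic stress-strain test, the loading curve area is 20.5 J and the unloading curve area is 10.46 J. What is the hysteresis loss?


Hysteresis loss = loading - unloading
= 20.5 - 10.46
= 10.04 J

10.04 J


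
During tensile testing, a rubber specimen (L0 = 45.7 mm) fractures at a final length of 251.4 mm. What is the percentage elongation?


Elongation = (Lf - L0) / L0 * 100
= (251.4 - 45.7) / 45.7 * 100
= 205.7 / 45.7 * 100
= 450.1%

450.1%


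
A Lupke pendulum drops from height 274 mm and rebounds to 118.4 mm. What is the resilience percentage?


Resilience = h_rebound / h_drop * 100
= 118.4 / 274 * 100
= 43.2%

43.2%


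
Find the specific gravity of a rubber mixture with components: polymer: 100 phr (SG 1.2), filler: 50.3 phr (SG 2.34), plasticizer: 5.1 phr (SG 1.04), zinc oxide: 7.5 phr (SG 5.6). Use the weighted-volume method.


Sum of weights = 162.9
Volume contributions:
  polymer: 100/1.2 = 83.3333
  filler: 50.3/2.34 = 21.4957
  plasticizer: 5.1/1.04 = 4.9038
  zinc oxide: 7.5/5.6 = 1.3393
Sum of volumes = 111.0722
SG = 162.9 / 111.0722 = 1.467

SG = 1.467


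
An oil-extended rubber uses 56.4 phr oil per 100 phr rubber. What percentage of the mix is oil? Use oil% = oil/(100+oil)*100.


Oil % = oil / (100 + oil) * 100
= 56.4 / (100 + 56.4) * 100
= 56.4 / 156.4 * 100
= 36.06%

36.06%


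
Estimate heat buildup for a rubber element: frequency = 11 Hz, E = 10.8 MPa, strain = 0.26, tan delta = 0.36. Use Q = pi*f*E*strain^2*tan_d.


Q = pi * f * E * strain^2 * tan_d
= pi * 11 * 10.8 * 0.26^2 * 0.36
= pi * 11 * 10.8 * 0.0676 * 0.36
= 9.0827

Q = 9.0827


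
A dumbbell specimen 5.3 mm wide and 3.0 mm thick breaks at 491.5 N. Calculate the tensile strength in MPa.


Area = width * thickness = 5.3 * 3.0 = 15.9 mm^2
TS = force / area = 491.5 / 15.9 = 30.91 MPa

30.91 MPa


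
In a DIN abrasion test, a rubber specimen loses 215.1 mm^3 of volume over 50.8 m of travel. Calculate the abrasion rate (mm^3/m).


Rate = volume_loss / distance
= 215.1 / 50.8
= 4.234 mm^3/m

4.234 mm^3/m


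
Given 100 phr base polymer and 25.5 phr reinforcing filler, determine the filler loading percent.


Filler % = filler / (rubber + filler) * 100
= 25.5 / (100 + 25.5) * 100
= 25.5 / 125.5 * 100
= 20.32%

20.32%


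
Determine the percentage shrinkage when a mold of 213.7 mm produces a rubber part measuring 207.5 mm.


Shrinkage = (mold - part) / mold * 100
= (213.7 - 207.5) / 213.7 * 100
= 6.2 / 213.7 * 100
= 2.9%

2.9%


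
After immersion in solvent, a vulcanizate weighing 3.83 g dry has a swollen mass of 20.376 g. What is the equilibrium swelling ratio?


Q = W_swollen / W_dry
Q = 20.376 / 3.83
Q = 5.32

Q = 5.32


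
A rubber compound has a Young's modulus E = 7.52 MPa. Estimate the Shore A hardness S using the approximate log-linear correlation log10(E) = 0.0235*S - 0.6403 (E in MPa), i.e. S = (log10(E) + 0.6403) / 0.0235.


log10(E) = 0.0235*S - 0.6403  =>  S = (log10(E) + 0.6403) / 0.0235
log10(7.52) = 0.876218
S = (0.876218 + 0.6403) / 0.0235 = 1.516518 / 0.0235
S = 64.5

Shore A = 64.5


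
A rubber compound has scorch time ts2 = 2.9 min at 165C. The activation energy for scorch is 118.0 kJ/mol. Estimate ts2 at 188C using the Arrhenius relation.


Convert temperatures: T1 = 165 + 273.15 = 438.15 K, T2 = 188 + 273.15 = 461.15 K
ts2_new = 2.9 * exp(118000 / 8.314 * (1/461.15 - 1/438.15))
1/T2 - 1/T1 = -1.1383e-04
ts2_new = 0.58 min

0.58 min


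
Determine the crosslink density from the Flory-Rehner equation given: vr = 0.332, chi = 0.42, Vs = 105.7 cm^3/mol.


ln(1 - vr) = ln(1 - 0.332) = -0.4035
Numerator = -((-0.4035) + 0.332 + 0.42 * 0.332^2) = 0.0252
Denominator = 105.7 * (0.332^(1/3) - 0.332/2) = 55.6442
nu = 0.0252 / 55.6442 = 4.5239e-04 mol/cm^3

4.5239e-04 mol/cm^3


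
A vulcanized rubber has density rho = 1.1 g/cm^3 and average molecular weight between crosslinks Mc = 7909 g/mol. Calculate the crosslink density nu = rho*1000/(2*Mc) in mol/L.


nu = rho * 1000 / (2 * Mc)
nu = 1.1 * 1000 / (2 * 7909)
nu = 1100.0 / 15818
nu = 0.0695 mol/L

0.0695 mol/L


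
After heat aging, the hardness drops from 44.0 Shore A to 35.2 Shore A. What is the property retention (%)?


Retention = aged / original * 100
= 35.2 / 44.0 * 100
= 80.0%

80.0%


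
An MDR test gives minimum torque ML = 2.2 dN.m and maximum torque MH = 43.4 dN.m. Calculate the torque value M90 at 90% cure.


M90 = ML + 0.9 * (MH - ML)
M90 = 2.2 + 0.9 * (43.4 - 2.2)
M90 = 2.2 + 0.9 * 41.2
M90 = 39.28 dN.m

39.28 dN.m


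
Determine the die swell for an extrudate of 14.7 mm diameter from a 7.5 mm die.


Die swell ratio = D_extrudate / D_die
= 14.7 / 7.5
= 1.96

Die swell = 1.96


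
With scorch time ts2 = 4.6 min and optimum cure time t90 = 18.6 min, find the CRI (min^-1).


CRI = 100 / (t90 - ts2)
= 100 / (18.6 - 4.6)
= 100 / 14.0
= 7.14 min^-1

7.14 min^-1


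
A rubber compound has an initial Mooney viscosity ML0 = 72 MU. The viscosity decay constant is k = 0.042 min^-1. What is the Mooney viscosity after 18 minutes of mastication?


ML = ML0 * exp(-k * t)
ML = 72 * exp(-0.042 * 18)
ML = 72 * 0.4695
ML = 33.81 MU

33.81 MU


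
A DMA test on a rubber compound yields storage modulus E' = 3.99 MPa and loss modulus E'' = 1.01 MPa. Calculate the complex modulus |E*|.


|E*| = sqrt(E'^2 + E''^2)
= sqrt(3.99^2 + 1.01^2)
= sqrt(15.9201 + 1.0201)
= 4.116 MPa

4.116 MPa


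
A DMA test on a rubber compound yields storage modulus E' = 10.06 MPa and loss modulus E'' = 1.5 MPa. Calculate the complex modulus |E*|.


|E*| = sqrt(E'^2 + E''^2)
= sqrt(10.06^2 + 1.5^2)
= sqrt(101.2036 + 2.2500)
= 10.171 MPa

10.171 MPa


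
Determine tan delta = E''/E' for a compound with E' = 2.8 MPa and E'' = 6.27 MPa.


tan delta = E'' / E'
= 6.27 / 2.8
= 2.2393

tan delta = 2.2393


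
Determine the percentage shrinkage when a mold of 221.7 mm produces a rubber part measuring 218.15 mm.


Shrinkage = (mold - part) / mold * 100
= (221.7 - 218.15) / 221.7 * 100
= 3.55 / 221.7 * 100
= 1.6%

1.6%


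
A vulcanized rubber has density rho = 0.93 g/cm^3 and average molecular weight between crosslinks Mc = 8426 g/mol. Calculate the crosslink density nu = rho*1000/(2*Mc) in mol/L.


nu = rho * 1000 / (2 * Mc)
nu = 0.93 * 1000 / (2 * 8426)
nu = 930.0 / 16852
nu = 0.0552 mol/L

0.0552 mol/L


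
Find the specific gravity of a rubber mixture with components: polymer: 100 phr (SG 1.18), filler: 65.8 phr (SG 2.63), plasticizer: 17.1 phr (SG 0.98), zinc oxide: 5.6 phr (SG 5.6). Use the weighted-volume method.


Sum of weights = 188.5
Volume contributions:
  polymer: 100/1.18 = 84.7458
  filler: 65.8/2.63 = 25.0190
  plasticizer: 17.1/0.98 = 17.4490
  zinc oxide: 5.6/5.6 = 1.0000
Sum of volumes = 128.2138
SG = 188.5 / 128.2138 = 1.47

SG = 1.47


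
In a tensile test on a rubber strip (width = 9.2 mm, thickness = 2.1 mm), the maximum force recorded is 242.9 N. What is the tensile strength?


Area = width * thickness = 9.2 * 2.1 = 19.32 mm^2
TS = force / area = 242.9 / 19.32 = 12.57 MPa

12.57 MPa


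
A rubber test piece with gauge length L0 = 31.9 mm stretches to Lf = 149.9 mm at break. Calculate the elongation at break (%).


Elongation = (Lf - L0) / L0 * 100
= (149.9 - 31.9) / 31.9 * 100
= 118.0 / 31.9 * 100
= 369.9%

369.9%


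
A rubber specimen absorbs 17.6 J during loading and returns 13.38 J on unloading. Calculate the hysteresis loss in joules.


Hysteresis loss = loading - unloading
= 17.6 - 13.38
= 4.22 J

4.22 J


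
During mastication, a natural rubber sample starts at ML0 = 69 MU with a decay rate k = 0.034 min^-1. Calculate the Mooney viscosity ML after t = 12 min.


ML = ML0 * exp(-k * t)
ML = 69 * exp(-0.034 * 12)
ML = 69 * 0.6650
ML = 45.88 MU

45.88 MU


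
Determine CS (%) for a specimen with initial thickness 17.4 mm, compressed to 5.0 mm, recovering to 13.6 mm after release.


CS = (t0 - recovered) / (t0 - ts) * 100
= (17.4 - 13.6) / (17.4 - 5.0) * 100
= 3.8 / 12.4 * 100
= 30.6%

30.6%


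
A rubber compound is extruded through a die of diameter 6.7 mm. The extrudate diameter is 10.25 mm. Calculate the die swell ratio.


Die swell ratio = D_extrudate / D_die
= 10.25 / 6.7
= 1.53

Die swell = 1.53


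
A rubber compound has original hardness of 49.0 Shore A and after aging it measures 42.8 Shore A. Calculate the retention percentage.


Retention = aged / original * 100
= 42.8 / 49.0 * 100
= 87.3%

87.3%


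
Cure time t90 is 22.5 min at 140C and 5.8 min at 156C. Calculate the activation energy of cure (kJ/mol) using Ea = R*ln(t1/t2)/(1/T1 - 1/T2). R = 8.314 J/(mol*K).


T1 = 413.15 K, T2 = 429.15 K
1/T1 - 1/T2 = 9.0241e-05
ln(t1/t2) = ln(22.5/5.8) = 1.3557
Ea = 8.314 * 1.3557 / 9.0241e-05 = 124898.3951 J/mol
Ea = 124.9 kJ/mol

124.9 kJ/mol


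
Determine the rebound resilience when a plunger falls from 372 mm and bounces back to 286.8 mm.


Resilience = h_rebound / h_drop * 100
= 286.8 / 372 * 100
= 77.1%

77.1%


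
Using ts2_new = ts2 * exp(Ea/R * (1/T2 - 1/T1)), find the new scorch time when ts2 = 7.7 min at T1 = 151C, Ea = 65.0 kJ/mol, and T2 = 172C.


Convert temperatures: T1 = 151 + 273.15 = 424.15 K, T2 = 172 + 273.15 = 445.15 K
ts2_new = 7.7 * exp(65000 / 8.314 * (1/445.15 - 1/424.15))
1/T2 - 1/T1 = -1.1122e-04
ts2_new = 3.23 min

3.23 min


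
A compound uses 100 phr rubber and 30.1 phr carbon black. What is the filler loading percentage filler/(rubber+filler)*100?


Filler % = filler / (rubber + filler) * 100
= 30.1 / (100 + 30.1) * 100
= 30.1 / 130.1 * 100
= 23.14%

23.14%


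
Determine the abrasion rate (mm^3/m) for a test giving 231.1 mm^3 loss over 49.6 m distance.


Rate = volume_loss / distance
= 231.1 / 49.6
= 4.659 mm^3/m

4.659 mm^3/m


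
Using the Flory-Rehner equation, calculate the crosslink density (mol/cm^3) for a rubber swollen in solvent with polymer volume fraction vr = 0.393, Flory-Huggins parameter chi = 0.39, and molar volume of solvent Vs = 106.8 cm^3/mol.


ln(1 - vr) = ln(1 - 0.393) = -0.4992
Numerator = -((-0.4992) + 0.393 + 0.39 * 0.393^2) = 0.0460
Denominator = 106.8 * (0.393^(1/3) - 0.393/2) = 57.2430
nu = 0.0460 / 57.2430 = 8.0344e-04 mol/cm^3

8.0344e-04 mol/cm^3


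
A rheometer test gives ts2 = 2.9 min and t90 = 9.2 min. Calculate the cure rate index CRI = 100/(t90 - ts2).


CRI = 100 / (t90 - ts2)
= 100 / (9.2 - 2.9)
= 100 / 6.3
= 15.87 min^-1

15.87 min^-1


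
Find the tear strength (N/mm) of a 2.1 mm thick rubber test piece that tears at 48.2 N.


Tear strength = force / thickness
= 48.2 / 2.1
= 22.95 N/mm

22.95 N/mm


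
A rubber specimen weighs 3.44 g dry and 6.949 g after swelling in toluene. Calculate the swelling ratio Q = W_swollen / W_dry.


Q = W_swollen / W_dry
Q = 6.949 / 3.44
Q = 2.02

Q = 2.02


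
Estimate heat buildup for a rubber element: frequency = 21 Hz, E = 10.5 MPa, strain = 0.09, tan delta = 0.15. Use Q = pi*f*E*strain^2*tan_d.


Q = pi * f * E * strain^2 * tan_d
= pi * 21 * 10.5 * 0.09^2 * 0.15
= pi * 21 * 10.5 * 0.0081 * 0.15
= 0.8417

Q = 0.8417


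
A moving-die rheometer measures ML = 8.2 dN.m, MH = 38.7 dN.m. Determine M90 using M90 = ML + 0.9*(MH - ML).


M90 = ML + 0.9 * (MH - ML)
M90 = 8.2 + 0.9 * (38.7 - 8.2)
M90 = 8.2 + 0.9 * 30.5
M90 = 35.65 dN.m

35.65 dN.m


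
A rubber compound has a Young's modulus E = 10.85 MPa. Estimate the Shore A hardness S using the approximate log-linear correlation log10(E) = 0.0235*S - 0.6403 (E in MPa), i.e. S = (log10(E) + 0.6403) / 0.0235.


log10(E) = 0.0235*S - 0.6403  =>  S = (log10(E) + 0.6403) / 0.0235
log10(10.85) = 1.035430
S = (1.035430 + 0.6403) / 0.0235 = 1.675730 / 0.0235
S = 71.3

Shore A = 71.3


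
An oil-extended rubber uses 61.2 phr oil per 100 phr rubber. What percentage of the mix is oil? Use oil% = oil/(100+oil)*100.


Oil % = oil / (100 + oil) * 100
= 61.2 / (100 + 61.2) * 100
= 61.2 / 161.2 * 100
= 37.97%

37.97%


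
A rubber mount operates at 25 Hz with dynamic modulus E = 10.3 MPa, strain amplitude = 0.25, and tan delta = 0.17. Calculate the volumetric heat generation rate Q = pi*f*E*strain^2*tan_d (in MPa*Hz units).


Q = pi * f * E * strain^2 * tan_d
= pi * 25 * 10.3 * 0.25^2 * 0.17
= pi * 25 * 10.3 * 0.0625 * 0.17
= 8.5952

Q = 8.5952


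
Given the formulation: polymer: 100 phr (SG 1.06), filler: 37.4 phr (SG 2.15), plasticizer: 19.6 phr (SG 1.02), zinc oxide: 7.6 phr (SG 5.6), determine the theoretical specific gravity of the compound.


Sum of weights = 164.6
Volume contributions:
  polymer: 100/1.06 = 94.3396
  filler: 37.4/2.15 = 17.3953
  plasticizer: 19.6/1.02 = 19.2157
  zinc oxide: 7.6/5.6 = 1.3571
Sum of volumes = 132.3078
SG = 164.6 / 132.3078 = 1.244

SG = 1.244


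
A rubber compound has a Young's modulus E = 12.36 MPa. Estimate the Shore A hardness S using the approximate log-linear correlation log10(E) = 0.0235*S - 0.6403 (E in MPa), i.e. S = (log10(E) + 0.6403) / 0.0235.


log10(E) = 0.0235*S - 0.6403  =>  S = (log10(E) + 0.6403) / 0.0235
log10(12.36) = 1.092018
S = (1.092018 + 0.6403) / 0.0235 = 1.732318 / 0.0235
S = 73.7

Shore A = 73.7


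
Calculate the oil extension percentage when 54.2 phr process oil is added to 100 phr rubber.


Oil % = oil / (100 + oil) * 100
= 54.2 / (100 + 54.2) * 100
= 54.2 / 154.2 * 100
= 35.15%

35.15%


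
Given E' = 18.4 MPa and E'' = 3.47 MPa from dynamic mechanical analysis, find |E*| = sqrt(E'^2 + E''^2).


|E*| = sqrt(E'^2 + E''^2)
= sqrt(18.4^2 + 3.47^2)
= sqrt(338.5600 + 12.0409)
= 18.724 MPa

18.724 MPa


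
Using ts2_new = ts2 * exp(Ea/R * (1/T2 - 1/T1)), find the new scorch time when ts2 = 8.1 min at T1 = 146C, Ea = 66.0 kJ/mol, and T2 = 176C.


Convert temperatures: T1 = 146 + 273.15 = 419.15 K, T2 = 176 + 273.15 = 449.15 K
ts2_new = 8.1 * exp(66000 / 8.314 * (1/449.15 - 1/419.15))
1/T2 - 1/T1 = -1.5935e-04
ts2_new = 2.29 min

2.29 min


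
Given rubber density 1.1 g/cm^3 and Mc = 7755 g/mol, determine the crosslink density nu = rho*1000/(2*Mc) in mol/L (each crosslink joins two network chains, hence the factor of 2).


nu = rho * 1000 / (2 * Mc)
nu = 1.1 * 1000 / (2 * 7755)
nu = 1100.0 / 15510
nu = 0.0709 mol/L

0.0709 mol/L


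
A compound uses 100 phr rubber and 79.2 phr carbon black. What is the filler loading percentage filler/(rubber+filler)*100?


Filler % = filler / (rubber + filler) * 100
= 79.2 / (100 + 79.2) * 100
= 79.2 / 179.2 * 100
= 44.2%

44.2%


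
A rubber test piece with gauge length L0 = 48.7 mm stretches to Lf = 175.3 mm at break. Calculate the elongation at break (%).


Elongation = (Lf - L0) / L0 * 100
= (175.3 - 48.7) / 48.7 * 100
= 126.6 / 48.7 * 100
= 260.0%

260.0%


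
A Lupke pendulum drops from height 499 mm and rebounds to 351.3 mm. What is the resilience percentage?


Resilience = h_rebound / h_drop * 100
= 351.3 / 499 * 100
= 70.4%

70.4%


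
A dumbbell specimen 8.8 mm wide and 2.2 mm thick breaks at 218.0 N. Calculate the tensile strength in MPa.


Area = width * thickness = 8.8 * 2.2 = 19.36 mm^2
TS = force / area = 218.0 / 19.36 = 11.26 MPa

11.26 MPa


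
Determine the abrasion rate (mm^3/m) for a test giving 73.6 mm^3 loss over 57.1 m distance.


Rate = volume_loss / distance
= 73.6 / 57.1
= 1.289 mm^3/m

1.289 mm^3/m


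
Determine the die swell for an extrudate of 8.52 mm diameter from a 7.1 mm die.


Die swell ratio = D_extrudate / D_die
= 8.52 / 7.1
= 1.2

Die swell = 1.2


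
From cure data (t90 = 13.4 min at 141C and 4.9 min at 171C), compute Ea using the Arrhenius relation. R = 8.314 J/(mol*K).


T1 = 414.15 K, T2 = 444.15 K
1/T1 - 1/T2 = 1.6309e-04
ln(t1/t2) = ln(13.4/4.9) = 1.0060
Ea = 8.314 * 1.0060 / 1.6309e-04 = 51284.0715 J/mol
Ea = 51.28 kJ/mol

51.28 kJ/mol


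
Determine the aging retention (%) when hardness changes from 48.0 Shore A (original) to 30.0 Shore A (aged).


Retention = aged / original * 100
= 30.0 / 48.0 * 100
= 62.5%

62.5%


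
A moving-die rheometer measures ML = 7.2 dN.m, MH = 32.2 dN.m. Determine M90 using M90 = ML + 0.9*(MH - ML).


M90 = ML + 0.9 * (MH - ML)
M90 = 7.2 + 0.9 * (32.2 - 7.2)
M90 = 7.2 + 0.9 * 25.0
M90 = 29.7 dN.m

29.7 dN.m


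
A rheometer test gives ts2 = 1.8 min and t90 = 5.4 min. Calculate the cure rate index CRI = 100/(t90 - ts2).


CRI = 100 / (t90 - ts2)
= 100 / (5.4 - 1.8)
= 100 / 3.6
= 27.78 min^-1

27.78 min^-1


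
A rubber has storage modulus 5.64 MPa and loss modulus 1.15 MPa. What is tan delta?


tan delta = E'' / E'
= 1.15 / 5.64
= 0.2039

tan delta = 0.2039


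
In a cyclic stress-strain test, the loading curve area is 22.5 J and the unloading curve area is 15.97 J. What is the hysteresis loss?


Hysteresis loss = loading - unloading
= 22.5 - 15.97
= 6.53 J

6.53 J


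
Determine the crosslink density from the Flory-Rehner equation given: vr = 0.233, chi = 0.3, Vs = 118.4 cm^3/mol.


ln(1 - vr) = ln(1 - 0.233) = -0.2653
Numerator = -((-0.2653) + 0.233 + 0.3 * 0.233^2) = 0.0160
Denominator = 118.4 * (0.233^(1/3) - 0.233/2) = 59.0632
nu = 0.0160 / 59.0632 = 2.7059e-04 mol/cm^3

2.7059e-04 mol/cm^3


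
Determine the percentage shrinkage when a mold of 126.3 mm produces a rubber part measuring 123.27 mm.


Shrinkage = (mold - part) / mold * 100
= (126.3 - 123.27) / 126.3 * 100
= 3.03 / 126.3 * 100
= 2.4%

2.4%


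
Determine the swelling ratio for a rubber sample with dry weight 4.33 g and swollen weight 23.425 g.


Q = W_swollen / W_dry
Q = 23.425 / 4.33
Q = 5.41

Q = 5.41


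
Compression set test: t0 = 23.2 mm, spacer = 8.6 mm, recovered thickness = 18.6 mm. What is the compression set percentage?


CS = (t0 - recovered) / (t0 - ts) * 100
= (23.2 - 18.6) / (23.2 - 8.6) * 100
= 4.6 / 14.6 * 100
= 31.5%

31.5%


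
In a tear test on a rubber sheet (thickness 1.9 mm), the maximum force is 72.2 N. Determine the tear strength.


Tear strength = force / thickness
= 72.2 / 1.9
= 38.0 N/mm

38.0 N/mm


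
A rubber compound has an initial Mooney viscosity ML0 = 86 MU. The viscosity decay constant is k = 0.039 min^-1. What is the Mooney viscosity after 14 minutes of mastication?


ML = ML0 * exp(-k * t)
ML = 86 * exp(-0.039 * 14)
ML = 86 * 0.5793
ML = 49.82 MU

49.82 MU


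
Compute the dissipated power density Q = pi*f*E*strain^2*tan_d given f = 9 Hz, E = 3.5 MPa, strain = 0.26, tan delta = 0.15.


Q = pi * f * E * strain^2 * tan_d
= pi * 9 * 3.5 * 0.26^2 * 0.15
= pi * 9 * 3.5 * 0.0676 * 0.15
= 1.0035

Q = 1.0035


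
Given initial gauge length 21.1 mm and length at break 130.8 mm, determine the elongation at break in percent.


Elongation = (Lf - L0) / L0 * 100
= (130.8 - 21.1) / 21.1 * 100
= 109.7 / 21.1 * 100
= 519.9%

519.9%


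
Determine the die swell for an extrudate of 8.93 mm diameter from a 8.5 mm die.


Die swell ratio = D_extrudate / D_die
= 8.93 / 8.5
= 1.051

Die swell = 1.051


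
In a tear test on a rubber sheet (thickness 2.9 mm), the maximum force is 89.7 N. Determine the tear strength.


Tear strength = force / thickness
= 89.7 / 2.9
= 30.93 N/mm

30.93 N/mm


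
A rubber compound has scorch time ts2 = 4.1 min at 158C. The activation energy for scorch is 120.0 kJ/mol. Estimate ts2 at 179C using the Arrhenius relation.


Convert temperatures: T1 = 158 + 273.15 = 431.15 K, T2 = 179 + 273.15 = 452.15 K
ts2_new = 4.1 * exp(120000 / 8.314 * (1/452.15 - 1/431.15))
1/T2 - 1/T1 = -1.0772e-04
ts2_new = 0.87 min

0.87 min


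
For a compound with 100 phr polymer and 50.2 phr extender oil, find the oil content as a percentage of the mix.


Oil % = oil / (100 + oil) * 100
= 50.2 / (100 + 50.2) * 100
= 50.2 / 150.2 * 100
= 33.42%

33.42%


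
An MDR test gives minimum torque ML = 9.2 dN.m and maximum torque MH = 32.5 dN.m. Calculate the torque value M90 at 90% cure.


M90 = ML + 0.9 * (MH - ML)
M90 = 9.2 + 0.9 * (32.5 - 9.2)
M90 = 9.2 + 0.9 * 23.3
M90 = 30.17 dN.m

30.17 dN.m


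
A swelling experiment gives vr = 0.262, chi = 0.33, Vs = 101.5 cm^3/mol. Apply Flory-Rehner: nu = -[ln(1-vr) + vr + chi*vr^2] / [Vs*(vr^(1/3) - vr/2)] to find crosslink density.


ln(1 - vr) = ln(1 - 0.262) = -0.3038
Numerator = -((-0.3038) + 0.262 + 0.33 * 0.262^2) = 0.0192
Denominator = 101.5 * (0.262^(1/3) - 0.262/2) = 51.6516
nu = 0.0192 / 51.6516 = 3.7093e-04 mol/cm^3

3.7093e-04 mol/cm^3


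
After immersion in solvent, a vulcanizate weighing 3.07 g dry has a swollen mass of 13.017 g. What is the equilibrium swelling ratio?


Q = W_swollen / W_dry
Q = 13.017 / 3.07
Q = 4.24

Q = 4.24
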